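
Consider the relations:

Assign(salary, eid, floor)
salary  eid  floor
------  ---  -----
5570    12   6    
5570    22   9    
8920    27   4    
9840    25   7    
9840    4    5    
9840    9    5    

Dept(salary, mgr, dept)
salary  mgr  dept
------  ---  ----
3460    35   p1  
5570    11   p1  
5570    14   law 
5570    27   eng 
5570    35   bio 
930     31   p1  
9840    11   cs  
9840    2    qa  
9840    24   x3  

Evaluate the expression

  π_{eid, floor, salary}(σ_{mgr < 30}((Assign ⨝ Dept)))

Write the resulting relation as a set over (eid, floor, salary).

Assign ⋈ Dept (natural join on salary): {(5570, 12, 6, 11, p1), (5570, 12, 6, 14, law), (5570, 12, 6, 27, eng), (5570, 12, 6, 35, bio), (5570, 22, 9, 11, p1), (5570, 22, 9, 14, law), (5570, 22, 9, 27, eng), (5570, 22, 9, 35, bio), (9840, 25, 7, 11, cs), (9840, 25, 7, 2, qa), (9840, 25, 7, 24, x3), (9840, 4, 5, 11, cs), (9840, 4, 5, 2, qa), (9840, 4, 5, 24, x3), (9840, 9, 5, 11, cs), (9840, 9, 5, 2, qa), (9840, 9, 5, 24, x3)}
Filtering on mgr < 30 leaves {(5570, 12, 6, 11, p1), (5570, 12, 6, 14, law), (5570, 12, 6, 27, eng), (5570, 22, 9, 11, p1), (5570, 22, 9, 14, law), (5570, 22, 9, 27, eng), (9840, 25, 7, 11, cs), (9840, 25, 7, 2, qa), (9840, 25, 7, 24, x3), (9840, 4, 5, 11, cs), (9840, 4, 5, 2, qa), (9840, 4, 5, 24, x3), (9840, 9, 5, 11, cs), (9840, 9, 5, 2, qa), (9840, 9, 5, 24, x3)}.
Projecting to eid, floor, salary (10 duplicate(s) eliminated): {(12, 6, 5570), (22, 9, 5570), (25, 7, 9840), (4, 5, 9840), (9, 5, 9840)}

{(12, 6, 5570), (22, 9, 5570), (25, 7, 9840), (4, 5, 9840), (9, 5, 9840)}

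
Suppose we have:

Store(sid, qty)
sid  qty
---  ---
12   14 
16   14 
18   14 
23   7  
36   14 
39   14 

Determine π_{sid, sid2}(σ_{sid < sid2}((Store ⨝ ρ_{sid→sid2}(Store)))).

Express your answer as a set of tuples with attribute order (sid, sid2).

{(12, 16), (12, 18), (12, 36), (12, 39), (16, 18), (16, 36), (16, 39), (18, 36), (18, 39), (36, 39)}

ρ[sid→sid2]: schema becomes (sid2, qty); tuples unchanged.
Natural join on qty: {(12, 14, 12), (12, 14, 16), (12, 14, 18), (12, 14, 36), (12, 14, 39), (16, 14, 12), (16, 14, 16), (16, 14, 18), (16, 14, 36), (16, 14, 39), (18, 14, 12), (18, 14, 16), (18, 14, 18), (18, 14, 36), (18, 14, 39), (23, 7, 23), (36, 14, 12), (36, 14, 16), (36, 14, 18), (36, 14, 36), (36, 14, 39), (39, 14, 12), (39, 14, 16), (39, 14, 18), (39, 14, 36), (39, 14, 39)}
Apply σ_{sid < sid2}; surviving tuples: {(12, 14, 16), (12, 14, 18), (12, 14, 36), (12, 14, 39), (16, 14, 18), (16, 14, 36), (16, 14, 39), (18, 14, 36), (18, 14, 39), (36, 14, 39)}
Keep only column(s) sid, sid2: {(12, 16), (12, 18), (12, 36), (12, 39), (16, 18), (16, 36), (16, 39), (18, 36), (18, 39), (36, 39)}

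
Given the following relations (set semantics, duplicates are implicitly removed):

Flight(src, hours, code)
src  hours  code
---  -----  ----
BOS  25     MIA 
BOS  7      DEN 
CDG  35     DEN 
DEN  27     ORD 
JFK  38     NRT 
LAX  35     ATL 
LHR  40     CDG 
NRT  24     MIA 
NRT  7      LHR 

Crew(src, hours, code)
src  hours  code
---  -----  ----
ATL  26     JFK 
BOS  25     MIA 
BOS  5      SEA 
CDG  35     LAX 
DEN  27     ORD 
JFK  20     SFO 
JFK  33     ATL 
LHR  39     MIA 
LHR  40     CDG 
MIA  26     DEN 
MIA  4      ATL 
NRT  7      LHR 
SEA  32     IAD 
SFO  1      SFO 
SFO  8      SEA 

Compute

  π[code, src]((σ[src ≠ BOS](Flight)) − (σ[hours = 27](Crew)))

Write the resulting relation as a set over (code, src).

Selection src ≠ BOS: {(CDG, 35, DEN), (DEN, 27, ORD), (JFK, 38, NRT), (LAX, 35, ATL), (LHR, 40, CDG), (NRT, 24, MIA), (NRT, 7, LHR)}
Selection hours = 27: {(DEN, 27, ORD)}
Set difference of the two operands is {(CDG, 35, DEN), (JFK, 38, NRT), (LAX, 35, ATL), (LHR, 40, CDG), (NRT, 24, MIA), (NRT, 7, LHR)}.
Keep only column(s) code, src: {(ATL, LAX), (CDG, LHR), (DEN, CDG), (LHR, NRT), (MIA, NRT), (NRT, JFK)}

{(ATL, LAX), (CDG, LHR), (DEN, CDG), (LHR, NRT), (MIA, NRT), (NRT, JFK)}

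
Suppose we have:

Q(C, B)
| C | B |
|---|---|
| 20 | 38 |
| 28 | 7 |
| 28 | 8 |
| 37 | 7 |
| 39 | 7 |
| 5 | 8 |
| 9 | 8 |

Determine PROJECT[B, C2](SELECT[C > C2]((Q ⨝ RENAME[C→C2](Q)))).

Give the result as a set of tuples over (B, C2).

ρ[C→C2]: schema becomes (C2, B); tuples unchanged.
Joining Q and RENAME[C→C2](Q) on B yields {(20, 38, 20), (28, 7, 28), (28, 7, 37), (28, 7, 39), (28, 8, 28), (28, 8, 5), (28, 8, 9), (37, 7, 28), (37, 7, 37), (37, 7, 39), (39, 7, 28), (39, 7, 37), (39, 7, 39), (5, 8, 28), (5, 8, 5), (5, 8, 9), (9, 8, 28), (9, 8, 5), (9, 8, 9)}.
Apply σ_{C > C2}; surviving tuples: {(28, 8, 5), (28, 8, 9), (37, 7, 28), (39, 7, 28), (39, 7, 37), (9, 8, 5)}
Projecting to B, C2 (2 duplicate(s) eliminated): {(7, 28), (7, 37), (8, 5), (8, 9)}

{(7, 28), (7, 37), (8, 5), (8, 9)}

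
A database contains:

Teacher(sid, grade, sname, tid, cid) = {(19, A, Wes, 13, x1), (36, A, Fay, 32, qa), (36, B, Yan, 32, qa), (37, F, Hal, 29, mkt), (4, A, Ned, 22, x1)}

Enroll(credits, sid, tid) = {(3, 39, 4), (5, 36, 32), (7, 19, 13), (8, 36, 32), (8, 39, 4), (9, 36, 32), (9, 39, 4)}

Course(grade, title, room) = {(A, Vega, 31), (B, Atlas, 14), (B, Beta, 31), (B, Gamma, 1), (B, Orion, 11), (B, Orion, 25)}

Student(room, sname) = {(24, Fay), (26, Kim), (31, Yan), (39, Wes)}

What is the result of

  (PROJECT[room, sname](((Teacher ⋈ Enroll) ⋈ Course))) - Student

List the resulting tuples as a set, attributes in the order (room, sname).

Teacher ⋈ Enroll (natural join on sid, tid): {(19, A, Wes, 13, x1, 7), (36, A, Fay, 32, qa, 5), (36, A, Fay, 32, qa, 8), (36, A, Fay, 32, qa, 9), (36, B, Yan, 32, qa, 5), (36, B, Yan, 32, qa, 8), (36, B, Yan, 32, qa, 9)}
(Teacher ⋈ Enroll) ⋈ Course (natural join on grade): {(19, A, Wes, 13, x1, 7, Vega, 31), (36, A, Fay, 32, qa, 5, Vega, 31), (36, A, Fay, 32, qa, 8, Vega, 31), (36, A, Fay, 32, qa, 9, Vega, 31), (36, B, Yan, 32, qa, 5, Atlas, 14), (36, B, Yan, 32, qa, 5, Beta, 31), (36, B, Yan, 32, qa, 5, Gamma, 1), (36, B, Yan, 32, qa, 5, Orion, 11), (36, B, Yan, 32, qa, 5, Orion, 25), (36, B, Yan, 32, qa, 8, Atlas, 14), (36, B, Yan, 32, qa, 8, Beta, 31), (36, B, Yan, 32, qa, 8, Gamma, 1), (36, B, Yan, 32, qa, 8, Orion, 11), (36, B, Yan, 32, qa, 8, Orion, 25), (36, B, Yan, 32, qa, 9, Atlas, 14), (36, B, Yan, 32, qa, 9, Beta, 31), (36, B, Yan, 32, qa, 9, Gamma, 1), (36, B, Yan, 32, qa, 9, Orion, 11), (36, B, Yan, 32, qa, 9, Orion, 25)}
Keep only column(s) room, sname (12 duplicate(s) eliminated): {(1, Yan), (11, Yan), (14, Yan), (25, Yan), (31, Fay), (31, Wes), (31, Yan)}
Set difference of the two operands is {(1, Yan), (11, Yan), (14, Yan), (25, Yan), (31, Fay), (31, Wes)}.

{(1, Yan), (11, Yan), (14, Yan), (25, Yan), (31, Fay), (31, Wes)}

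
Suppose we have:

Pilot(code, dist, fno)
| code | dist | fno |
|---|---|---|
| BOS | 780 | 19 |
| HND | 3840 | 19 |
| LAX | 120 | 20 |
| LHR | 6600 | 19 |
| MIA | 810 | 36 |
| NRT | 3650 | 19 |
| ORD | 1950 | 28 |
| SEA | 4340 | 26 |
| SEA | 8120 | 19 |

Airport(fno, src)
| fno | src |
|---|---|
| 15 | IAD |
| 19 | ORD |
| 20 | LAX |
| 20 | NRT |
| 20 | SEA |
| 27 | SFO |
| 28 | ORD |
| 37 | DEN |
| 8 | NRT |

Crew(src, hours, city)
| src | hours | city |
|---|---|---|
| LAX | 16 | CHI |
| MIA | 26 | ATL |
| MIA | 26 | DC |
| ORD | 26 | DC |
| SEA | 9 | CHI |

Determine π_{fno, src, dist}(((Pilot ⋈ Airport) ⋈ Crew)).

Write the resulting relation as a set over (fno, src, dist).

{(19, ORD, 3650), (19, ORD, 3840), (19, ORD, 6600), (19, ORD, 780), (19, ORD, 8120), (20, LAX, 120), (20, SEA, 120), (28, ORD, 1950)}

Joining Pilot and Airport on fno yields {(BOS, 780, 19, ORD), (HND, 3840, 19, ORD), (LAX, 120, 20, LAX), (LAX, 120, 20, NRT), (LAX, 120, 20, SEA), (LHR, 6600, 19, ORD), (NRT, 3650, 19, ORD), (ORD, 1950, 28, ORD), (SEA, 8120, 19, ORD)}.
Joining (Pilot ⋈ Airport) and Crew on src yields {(BOS, 780, 19, ORD, 26, DC), (HND, 3840, 19, ORD, 26, DC), (LAX, 120, 20, LAX, 16, CHI), (LAX, 120, 20, SEA, 9, CHI), (LHR, 6600, 19, ORD, 26, DC), (NRT, 3650, 19, ORD, 26, DC), (ORD, 1950, 28, ORD, 26, DC), (SEA, 8120, 19, ORD, 26, DC)}.
π[fno, src, dist]: project onto (fno, src, dist) → {(19, ORD, 3650), (19, ORD, 3840), (19, ORD, 6600), (19, ORD, 780), (19, ORD, 8120), (20, LAX, 120), (20, SEA, 120), (28, ORD, 1950)}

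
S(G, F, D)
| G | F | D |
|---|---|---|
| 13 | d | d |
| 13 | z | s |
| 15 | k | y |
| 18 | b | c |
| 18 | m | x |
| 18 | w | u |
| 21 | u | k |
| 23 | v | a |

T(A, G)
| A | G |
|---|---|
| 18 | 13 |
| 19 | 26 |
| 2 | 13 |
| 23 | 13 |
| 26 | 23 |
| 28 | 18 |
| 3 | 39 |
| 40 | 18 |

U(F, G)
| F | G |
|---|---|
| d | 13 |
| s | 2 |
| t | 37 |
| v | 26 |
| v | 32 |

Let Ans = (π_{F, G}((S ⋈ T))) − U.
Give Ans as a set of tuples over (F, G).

Natural join on G: {(13, d, d, 18), (13, d, d, 2), (13, d, d, 23), (13, z, s, 18), (13, z, s, 2), (13, z, s, 23), (18, b, c, 28), (18, b, c, 40), (18, m, x, 28), (18, m, x, 40), (18, w, u, 28), (18, w, u, 40), (23, v, a, 26)}
π_{F, G} gives {(b, 18), (d, 13), (m, 18), (v, 23), (w, 18), (z, 13)} (7 duplicate(s) eliminated).
Difference: {(b, 18), (d, 13), (m, 18), (v, 23), (w, 18), (z, 13)} with {(d, 13), (s, 2), (t, 37), (v, 26), (v, 32)} → {(b, 18), (m, 18), (v, 23), (w, 18), (z, 13)}

{(b, 18), (m, 18), (v, 23), (w, 18), (z, 13)}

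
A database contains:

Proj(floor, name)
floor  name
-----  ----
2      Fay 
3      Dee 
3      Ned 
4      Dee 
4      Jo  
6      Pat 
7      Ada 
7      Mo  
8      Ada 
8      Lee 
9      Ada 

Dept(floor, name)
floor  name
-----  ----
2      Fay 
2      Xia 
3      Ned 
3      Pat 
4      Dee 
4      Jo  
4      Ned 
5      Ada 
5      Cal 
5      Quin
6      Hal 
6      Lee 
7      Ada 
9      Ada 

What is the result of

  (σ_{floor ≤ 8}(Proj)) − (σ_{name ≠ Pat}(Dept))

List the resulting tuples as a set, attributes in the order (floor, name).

{(3, Dee), (6, Pat), (7, Mo), (8, Ada), (8, Lee)}

Filtering on floor ≤ 8 leaves {(2, Fay), (3, Dee), (3, Ned), (4, Dee), (4, Jo), (6, Pat), (7, Ada), (7, Mo), (8, Ada), (8, Lee)}.
Filtering on name ≠ Pat leaves {(2, Fay), (2, Xia), (3, Ned), (4, Dee), (4, Jo), (4, Ned), (5, Ada), (5, Cal), (5, Quin), (6, Hal), (6, Lee), (7, Ada), (9, Ada)}.
Taking the difference: {(3, Dee), (6, Pat), (7, Mo), (8, Ada), (8, Lee)}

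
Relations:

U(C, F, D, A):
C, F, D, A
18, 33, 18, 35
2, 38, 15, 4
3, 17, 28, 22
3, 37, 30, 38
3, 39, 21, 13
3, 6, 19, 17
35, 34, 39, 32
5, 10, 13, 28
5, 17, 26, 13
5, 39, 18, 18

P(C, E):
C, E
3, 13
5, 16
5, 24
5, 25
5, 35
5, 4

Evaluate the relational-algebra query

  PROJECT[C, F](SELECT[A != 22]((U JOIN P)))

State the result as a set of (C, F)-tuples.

{(3, 37), (3, 39), (3, 6), (5, 10), (5, 17), (5, 39)}

U ⋈ P (natural join on C): {(3, 17, 28, 22, 13), (3, 37, 30, 38, 13), (3, 39, 21, 13, 13), (3, 6, 19, 17, 13), (5, 10, 13, 28, 16), (5, 10, 13, 28, 24), (5, 10, 13, 28, 25), (5, 10, 13, 28, 35), (5, 10, 13, 28, 4), (5, 17, 26, 13, 16), (5, 17, 26, 13, 24), (5, 17, 26, 13, 25), (5, 17, 26, 13, 35), (5, 17, 26, 13, 4), (5, 39, 18, 18, 16), (5, 39, 18, 18, 24), (5, 39, 18, 18, 25), (5, 39, 18, 18, 35), (5, 39, 18, 18, 4)}
Selection A != 22: {(3, 37, 30, 38, 13), (3, 39, 21, 13, 13), (3, 6, 19, 17, 13), (5, 10, 13, 28, 16), (5, 10, 13, 28, 24), (5, 10, 13, 28, 25), (5, 10, 13, 28, 35), (5, 10, 13, 28, 4), (5, 17, 26, 13, 16), (5, 17, 26, 13, 24), (5, 17, 26, 13, 25), (5, 17, 26, 13, 35), (5, 17, 26, 13, 4), (5, 39, 18, 18, 16), (5, 39, 18, 18, 24), (5, 39, 18, 18, 25), (5, 39, 18, 18, 35), (5, 39, 18, 18, 4)}
Keep only column(s) C, F (12 duplicate(s) eliminated): {(3, 37), (3, 39), (3, 6), (5, 10), (5, 17), (5, 39)}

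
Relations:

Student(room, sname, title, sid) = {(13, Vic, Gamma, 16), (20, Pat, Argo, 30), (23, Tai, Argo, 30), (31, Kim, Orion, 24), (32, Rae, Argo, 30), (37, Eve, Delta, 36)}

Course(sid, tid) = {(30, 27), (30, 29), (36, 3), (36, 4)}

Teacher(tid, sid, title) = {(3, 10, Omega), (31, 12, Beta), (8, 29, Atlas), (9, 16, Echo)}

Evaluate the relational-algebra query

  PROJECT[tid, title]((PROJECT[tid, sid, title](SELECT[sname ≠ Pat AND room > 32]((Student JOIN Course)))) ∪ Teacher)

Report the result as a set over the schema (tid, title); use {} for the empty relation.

Joining Student and Course on sid yields {(20, Pat, Argo, 30, 27), (20, Pat, Argo, 30, 29), (23, Tai, Argo, 30, 27), (23, Tai, Argo, 30, 29), (32, Rae, Argo, 30, 27), (32, Rae, Argo, 30, 29), (37, Eve, Delta, 36, 3), (37, Eve, Delta, 36, 4)}.
Filtering on sname ≠ Pat AND room > 32 leaves {(37, Eve, Delta, 36, 3), (37, Eve, Delta, 36, 4)}.
Keep only column(s) tid, sid, title: {(3, 36, Delta), (4, 36, Delta)}
Set union of the two operands is {(3, 10, Omega), (3, 36, Delta), (31, 12, Beta), (4, 36, Delta), (8, 29, Atlas), (9, 16, Echo)}.
Keep only column(s) tid, title: {(3, Delta), (3, Omega), (31, Beta), (4, Delta), (8, Atlas), (9, Echo)}

{(3, Delta), (3, Omega), (31, Beta), (4, Delta), (8, Atlas), (9, Echo)}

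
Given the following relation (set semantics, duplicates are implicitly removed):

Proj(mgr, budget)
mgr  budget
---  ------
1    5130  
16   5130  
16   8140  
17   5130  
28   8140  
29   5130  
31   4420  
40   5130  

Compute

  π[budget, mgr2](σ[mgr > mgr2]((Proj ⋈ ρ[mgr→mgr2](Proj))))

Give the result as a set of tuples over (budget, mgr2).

ρ[mgr→mgr2]: schema becomes (mgr2, budget); tuples unchanged.
Natural join on budget: {(1, 5130, 1), (1, 5130, 16), (1, 5130, 17), (1, 5130, 29), (1, 5130, 40), (16, 5130, 1), (16, 5130, 16), (16, 5130, 17), (16, 5130, 29), (16, 5130, 40), (16, 8140, 16), (16, 8140, 28), (17, 5130, 1), (17, 5130, 16), (17, 5130, 17), (17, 5130, 29), (17, 5130, 40), (28, 8140, 16), (28, 8140, 28), (29, 5130, 1), (29, 5130, 16), (29, 5130, 17), (29, 5130, 29), (29, 5130, 40), (31, 4420, 31), (40, 5130, 1), (40, 5130, 16), (40, 5130, 17), (40, 5130, 29), (40, 5130, 40)}
σ[mgr > mgr2]: keep tuples satisfying mgr > mgr2 → {(16, 5130, 1), (17, 5130, 1), (17, 5130, 16), (28, 8140, 16), (29, 5130, 1), (29, 5130, 16), (29, 5130, 17), (40, 5130, 1), (40, 5130, 16), (40, 5130, 17), (40, 5130, 29)}
π_{budget, mgr2} gives {(5130, 1), (5130, 16), (5130, 17), (5130, 29), (8140, 16)} (6 duplicate(s) eliminated).

{(5130, 1), (5130, 16), (5130, 17), (5130, 29), (8140, 16)}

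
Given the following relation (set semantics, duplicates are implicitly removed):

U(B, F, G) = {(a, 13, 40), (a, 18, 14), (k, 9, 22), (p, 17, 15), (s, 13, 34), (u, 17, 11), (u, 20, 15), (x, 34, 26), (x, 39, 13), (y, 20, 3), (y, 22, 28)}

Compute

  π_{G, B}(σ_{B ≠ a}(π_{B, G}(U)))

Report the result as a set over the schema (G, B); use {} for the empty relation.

{(11, u), (13, x), (15, p), (15, u), (22, k), (26, x), (28, y), (3, y), (34, s)}

Keep only column(s) B, G: {(a, 14), (a, 40), (k, 22), (p, 15), (s, 34), (u, 11), (u, 15), (x, 13), (x, 26), (y, 28), (y, 3)}
Filtering on B ≠ a leaves {(k, 22), (p, 15), (s, 34), (u, 11), (u, 15), (x, 13), (x, 26), (y, 28), (y, 3)}.
Keep only column(s) G, B: {(11, u), (13, x), (15, p), (15, u), (22, k), (26, x), (28, y), (3, y), (34, s)}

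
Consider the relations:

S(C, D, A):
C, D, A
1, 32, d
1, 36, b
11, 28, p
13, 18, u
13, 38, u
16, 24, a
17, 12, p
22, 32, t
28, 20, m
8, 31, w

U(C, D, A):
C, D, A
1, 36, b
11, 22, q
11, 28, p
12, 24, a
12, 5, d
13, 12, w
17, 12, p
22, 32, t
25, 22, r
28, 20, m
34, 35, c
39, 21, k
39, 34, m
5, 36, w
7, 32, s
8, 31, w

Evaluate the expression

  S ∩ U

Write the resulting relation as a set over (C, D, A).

{(1, 36, b), (11, 28, p), (17, 12, p), (22, 32, t), (28, 20, m), (8, 31, w)}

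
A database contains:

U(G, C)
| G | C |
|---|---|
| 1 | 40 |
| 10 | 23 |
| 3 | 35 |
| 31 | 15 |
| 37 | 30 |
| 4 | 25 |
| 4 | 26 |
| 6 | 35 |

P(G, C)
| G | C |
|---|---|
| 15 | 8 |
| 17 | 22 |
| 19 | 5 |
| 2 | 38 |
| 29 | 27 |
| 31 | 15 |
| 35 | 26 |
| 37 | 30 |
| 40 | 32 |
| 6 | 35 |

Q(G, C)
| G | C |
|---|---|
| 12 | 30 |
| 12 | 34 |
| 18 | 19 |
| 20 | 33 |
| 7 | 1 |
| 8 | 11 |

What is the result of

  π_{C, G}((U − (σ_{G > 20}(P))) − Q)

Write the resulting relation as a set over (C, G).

{(23, 10), (25, 4), (26, 4), (35, 3), (35, 6), (40, 1)}

Selection G > 20: {(29, 27), (31, 15), (35, 26), (37, 30), (40, 32)}
Difference: {(1, 40), (10, 23), (3, 35), (31, 15), (37, 30), (4, 25), (4, 26), (6, 35)} with {(29, 27), (31, 15), (35, 26), (37, 30), (40, 32)} → {(1, 40), (10, 23), (3, 35), (4, 25), (4, 26), (6, 35)}
Difference: {(1, 40), (10, 23), (3, 35), (4, 25), (4, 26), (6, 35)} with {(12, 30), (12, 34), (18, 19), (20, 33), (7, 1), (8, 11)} → {(1, 40), (10, 23), (3, 35), (4, 25), (4, 26), (6, 35)}
Keep only column(s) C, G: {(23, 10), (25, 4), (26, 4), (35, 3), (35, 6), (40, 1)}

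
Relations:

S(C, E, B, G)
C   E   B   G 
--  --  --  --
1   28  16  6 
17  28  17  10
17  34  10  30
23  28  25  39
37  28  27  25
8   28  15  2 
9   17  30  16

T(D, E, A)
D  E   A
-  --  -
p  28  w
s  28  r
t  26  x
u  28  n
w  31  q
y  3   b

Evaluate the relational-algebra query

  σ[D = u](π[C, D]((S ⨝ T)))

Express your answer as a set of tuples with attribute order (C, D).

Joining S and T on E yields {(1, 28, 16, 6, p, w), (1, 28, 16, 6, s, r), (1, 28, 16, 6, u, n), (17, 28, 17, 10, p, w), (17, 28, 17, 10, s, r), (17, 28, 17, 10, u, n), (23, 28, 25, 39, p, w), (23, 28, 25, 39, s, r), (23, 28, 25, 39, u, n), (37, 28, 27, 25, p, w), (37, 28, 27, 25, s, r), (37, 28, 27, 25, u, n), (8, 28, 15, 2, p, w), (8, 28, 15, 2, s, r), (8, 28, 15, 2, u, n)}.
Keep only column(s) C, D: {(1, p), (1, s), (1, u), (17, p), (17, s), (17, u), (23, p), (23, s), (23, u), (37, p), (37, s), (37, u), (8, p), (8, s), (8, u)}
Selection D = u: {(1, u), (17, u), (23, u), (37, u), (8, u)}

{(1, u), (17, u), (23, u), (37, u), (8, u)}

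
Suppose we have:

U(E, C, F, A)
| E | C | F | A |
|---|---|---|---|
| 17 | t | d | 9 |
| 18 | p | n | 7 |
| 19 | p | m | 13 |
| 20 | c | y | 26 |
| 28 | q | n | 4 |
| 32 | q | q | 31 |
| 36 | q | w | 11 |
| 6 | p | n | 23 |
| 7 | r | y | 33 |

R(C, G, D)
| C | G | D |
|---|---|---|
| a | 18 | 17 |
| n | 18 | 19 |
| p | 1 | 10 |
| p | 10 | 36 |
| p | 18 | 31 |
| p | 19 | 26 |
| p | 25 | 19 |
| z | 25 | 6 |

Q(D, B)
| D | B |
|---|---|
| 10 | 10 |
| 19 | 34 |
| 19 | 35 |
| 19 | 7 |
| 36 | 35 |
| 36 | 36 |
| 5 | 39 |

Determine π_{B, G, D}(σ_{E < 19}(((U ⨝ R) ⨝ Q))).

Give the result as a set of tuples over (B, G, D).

{(10, 1, 10), (34, 25, 19), (35, 10, 36), (35, 25, 19), (36, 10, 36), (7, 25, 19)}

Natural join on C: {(18, p, n, 7, 1, 10), (18, p, n, 7, 10, 36), (18, p, n, 7, 18, 31), (18, p, n, 7, 19, 26), (18, p, n, 7, 25, 19), (19, p, m, 13, 1, 10), (19, p, m, 13, 10, 36), (19, p, m, 13, 18, 31), (19, p, m, 13, 19, 26), (19, p, m, 13, 25, 19), (6, p, n, 23, 1, 10), (6, p, n, 23, 10, 36), (6, p, n, 23, 18, 31), (6, p, n, 23, 19, 26), (6, p, n, 23, 25, 19)}
Natural join on D: {(18, p, n, 7, 1, 10, 10), (18, p, n, 7, 10, 36, 35), (18, p, n, 7, 10, 36, 36), (18, p, n, 7, 25, 19, 34), (18, p, n, 7, 25, 19, 35), (18, p, n, 7, 25, 19, 7), (19, p, m, 13, 1, 10, 10), (19, p, m, 13, 10, 36, 35), (19, p, m, 13, 10, 36, 36), (19, p, m, 13, 25, 19, 34), (19, p, m, 13, 25, 19, 35), (19, p, m, 13, 25, 19, 7), (6, p, n, 23, 1, 10, 10), (6, p, n, 23, 10, 36, 35), (6, p, n, 23, 10, 36, 36), (6, p, n, 23, 25, 19, 34), (6, p, n, 23, 25, 19, 35), (6, p, n, 23, 25, 19, 7)}
Filtering on E < 19 leaves {(18, p, n, 7, 1, 10, 10), (18, p, n, 7, 10, 36, 35), (18, p, n, 7, 10, 36, 36), (18, p, n, 7, 25, 19, 34), (18, p, n, 7, 25, 19, 35), (18, p, n, 7, 25, 19, 7), (6, p, n, 23, 1, 10, 10), (6, p, n, 23, 10, 36, 35), (6, p, n, 23, 10, 36, 36), (6, p, n, 23, 25, 19, 34), (6, p, n, 23, 25, 19, 35), (6, p, n, 23, 25, 19, 7)}.
Projecting to B, G, D (6 duplicate(s) eliminated): {(10, 1, 10), (34, 25, 19), (35, 10, 36), (35, 25, 19), (36, 10, 36), (7, 25, 19)}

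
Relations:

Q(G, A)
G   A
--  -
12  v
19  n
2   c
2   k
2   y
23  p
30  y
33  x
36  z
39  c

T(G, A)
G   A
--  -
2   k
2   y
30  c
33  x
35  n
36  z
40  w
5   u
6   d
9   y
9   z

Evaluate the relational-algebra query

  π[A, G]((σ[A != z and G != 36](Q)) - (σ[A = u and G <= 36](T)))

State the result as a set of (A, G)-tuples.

{(c, 2), (c, 39), (k, 2), (n, 19), (p, 23), (v, 12), (x, 33), (y, 2), (y, 30)}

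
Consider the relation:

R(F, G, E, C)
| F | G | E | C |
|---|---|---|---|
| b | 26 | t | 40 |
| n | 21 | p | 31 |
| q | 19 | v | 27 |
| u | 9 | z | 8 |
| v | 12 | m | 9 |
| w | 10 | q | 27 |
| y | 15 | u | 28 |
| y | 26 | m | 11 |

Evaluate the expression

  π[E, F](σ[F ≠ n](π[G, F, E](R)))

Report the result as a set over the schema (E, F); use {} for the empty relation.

π_{G, F, E} gives {(10, w, q), (12, v, m), (15, y, u), (19, q, v), (21, n, p), (26, b, t), (26, y, m), (9, u, z)}.
Filtering on F ≠ n leaves {(10, w, q), (12, v, m), (15, y, u), (19, q, v), (26, b, t), (26, y, m), (9, u, z)}.
π_{E, F} gives {(m, v), (m, y), (q, w), (t, b), (u, y), (v, q), (z, u)}.

{(m, v), (m, y), (q, w), (t, b), (u, y), (v, q), (z, u)}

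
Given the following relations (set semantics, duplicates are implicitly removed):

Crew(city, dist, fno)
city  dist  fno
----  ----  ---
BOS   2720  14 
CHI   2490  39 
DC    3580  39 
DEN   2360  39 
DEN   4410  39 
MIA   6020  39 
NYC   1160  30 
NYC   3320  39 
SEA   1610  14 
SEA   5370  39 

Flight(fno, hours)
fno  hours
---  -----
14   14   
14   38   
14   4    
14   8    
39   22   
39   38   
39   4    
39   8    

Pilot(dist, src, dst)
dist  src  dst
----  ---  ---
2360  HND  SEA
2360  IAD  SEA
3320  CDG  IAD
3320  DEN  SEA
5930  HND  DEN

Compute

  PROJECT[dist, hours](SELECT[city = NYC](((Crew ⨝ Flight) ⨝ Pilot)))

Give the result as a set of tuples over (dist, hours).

Natural join on fno: {(BOS, 2720, 14, 14), (BOS, 2720, 14, 38), (BOS, 2720, 14, 4), (BOS, 2720, 14, 8), (CHI, 2490, 39, 22), (CHI, 2490, 39, 38), (CHI, 2490, 39, 4), (CHI, 2490, 39, 8), (DC, 3580, 39, 22), (DC, 3580, 39, 38), (DC, 3580, 39, 4), (DC, 3580, 39, 8), (DEN, 2360, 39, 22), (DEN, 2360, 39, 38), (DEN, 2360, 39, 4), (DEN, 2360, 39, 8), (DEN, 4410, 39, 22), (DEN, 4410, 39, 38), (DEN, 4410, 39, 4), (DEN, 4410, 39, 8), (MIA, 6020, 39, 22), (MIA, 6020, 39, 38), (MIA, 6020, 39, 4), (MIA, 6020, 39, 8), (NYC, 3320, 39, 22), (NYC, 3320, 39, 38), (NYC, 3320, 39, 4), (NYC, 3320, 39, 8), (SEA, 1610, 14, 14), (SEA, 1610, 14, 38), (SEA, 1610, 14, 4), (SEA, 1610, 14, 8), (SEA, 5370, 39, 22), (SEA, 5370, 39, 38), (SEA, 5370, 39, 4), (SEA, 5370, 39, 8)}
Natural join on dist: {(DEN, 2360, 39, 22, HND, SEA), (DEN, 2360, 39, 22, IAD, SEA), (DEN, 2360, 39, 38, HND, SEA), (DEN, 2360, 39, 38, IAD, SEA), (DEN, 2360, 39, 4, HND, SEA), (DEN, 2360, 39, 4, IAD, SEA), (DEN, 2360, 39, 8, HND, SEA), (DEN, 2360, 39, 8, IAD, SEA), (NYC, 3320, 39, 22, CDG, IAD), (NYC, 3320, 39, 22, DEN, SEA), (NYC, 3320, 39, 38, CDG, IAD), (NYC, 3320, 39, 38, DEN, SEA), (NYC, 3320, 39, 4, CDG, IAD), (NYC, 3320, 39, 4, DEN, SEA), (NYC, 3320, 39, 8, CDG, IAD), (NYC, 3320, 39, 8, DEN, SEA)}
Filtering on city = NYC leaves {(NYC, 3320, 39, 22, CDG, IAD), (NYC, 3320, 39, 22, DEN, SEA), (NYC, 3320, 39, 38, CDG, IAD), (NYC, 3320, 39, 38, DEN, SEA), (NYC, 3320, 39, 4, CDG, IAD), (NYC, 3320, 39, 4, DEN, SEA), (NYC, 3320, 39, 8, CDG, IAD), (NYC, 3320, 39, 8, DEN, SEA)}.
π[dist, hours]: project onto (dist, hours) (4 duplicate(s) eliminated) → {(3320, 22), (3320, 38), (3320, 4), (3320, 8)}

{(3320, 22), (3320, 38), (3320, 4), (3320, 8)}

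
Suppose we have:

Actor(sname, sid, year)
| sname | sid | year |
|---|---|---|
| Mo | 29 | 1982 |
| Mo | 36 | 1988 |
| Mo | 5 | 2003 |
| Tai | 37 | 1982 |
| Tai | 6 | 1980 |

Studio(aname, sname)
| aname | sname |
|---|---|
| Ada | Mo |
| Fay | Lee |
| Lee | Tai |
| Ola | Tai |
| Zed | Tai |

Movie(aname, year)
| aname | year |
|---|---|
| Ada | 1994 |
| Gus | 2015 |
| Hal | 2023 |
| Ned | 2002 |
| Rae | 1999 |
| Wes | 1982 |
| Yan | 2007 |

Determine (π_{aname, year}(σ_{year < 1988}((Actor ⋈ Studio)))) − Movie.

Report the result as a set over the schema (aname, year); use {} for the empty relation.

Natural join on sname: {(Mo, 29, 1982, Ada), (Mo, 36, 1988, Ada), (Mo, 5, 2003, Ada), (Tai, 37, 1982, Lee), (Tai, 37, 1982, Ola), (Tai, 37, 1982, Zed), (Tai, 6, 1980, Lee), (Tai, 6, 1980, Ola), (Tai, 6, 1980, Zed)}
Selection year < 1988: {(Mo, 29, 1982, Ada), (Tai, 37, 1982, Lee), (Tai, 37, 1982, Ola), (Tai, 37, 1982, Zed), (Tai, 6, 1980, Lee), (Tai, 6, 1980, Ola), (Tai, 6, 1980, Zed)}
Keep only column(s) aname, year: {(Ada, 1982), (Lee, 1980), (Lee, 1982), (Ola, 1980), (Ola, 1982), (Zed, 1980), (Zed, 1982)}
Taking the difference: {(Ada, 1982), (Lee, 1980), (Lee, 1982), (Ola, 1980), (Ola, 1982), (Zed, 1980), (Zed, 1982)}

{(Ada, 1982), (Lee, 1980), (Lee, 1982), (Ola, 1980), (Ola, 1982), (Zed, 1980), (Zed, 1982)}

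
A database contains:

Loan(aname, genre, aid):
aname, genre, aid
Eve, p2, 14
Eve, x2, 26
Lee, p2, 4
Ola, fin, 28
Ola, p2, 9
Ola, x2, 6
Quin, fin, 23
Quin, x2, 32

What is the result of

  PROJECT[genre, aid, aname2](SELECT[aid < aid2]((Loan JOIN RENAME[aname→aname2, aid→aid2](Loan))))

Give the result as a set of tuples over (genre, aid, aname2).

ρ[aname→aname2, aid→aid2]: schema becomes (aname2, genre, aid2); tuples unchanged.
Joining Loan and RENAME[aname→aname2, aid→aid2](Loan) on genre yields {(Eve, p2, 14, Eve, 14), (Eve, p2, 14, Lee, 4), (Eve, p2, 14, Ola, 9), (Eve, x2, 26, Eve, 26), (Eve, x2, 26, Ola, 6), (Eve, x2, 26, Quin, 32), (Lee, p2, 4, Eve, 14), (Lee, p2, 4, Lee, 4), (Lee, p2, 4, Ola, 9), (Ola, fin, 28, Ola, 28), (Ola, fin, 28, Quin, 23), (Ola, p2, 9, Eve, 14), (Ola, p2, 9, Lee, 4), (Ola, p2, 9, Ola, 9), (Ola, x2, 6, Eve, 26), (Ola, x2, 6, Ola, 6), (Ola, x2, 6, Quin, 32), (Quin, fin, 23, Ola, 28), (Quin, fin, 23, Quin, 23), (Quin, x2, 32, Eve, 26), (Quin, x2, 32, Ola, 6), (Quin, x2, 32, Quin, 32)}.
Apply σ_{aid < aid2}; surviving tuples: {(Eve, x2, 26, Quin, 32), (Lee, p2, 4, Eve, 14), (Lee, p2, 4, Ola, 9), (Ola, p2, 9, Eve, 14), (Ola, x2, 6, Eve, 26), (Ola, x2, 6, Quin, 32), (Quin, fin, 23, Ola, 28)}
π[genre, aid, aname2]: project onto (genre, aid, aname2) → {(fin, 23, Ola), (p2, 4, Eve), (p2, 4, Ola), (p2, 9, Eve), (x2, 26, Quin), (x2, 6, Eve), (x2, 6, Quin)}

{(fin, 23, Ola), (p2, 4, Eve), (p2, 4, Ola), (p2, 9, Eve), (x2, 26, Quin), (x2, 6, Eve), (x2, 6, Quin)}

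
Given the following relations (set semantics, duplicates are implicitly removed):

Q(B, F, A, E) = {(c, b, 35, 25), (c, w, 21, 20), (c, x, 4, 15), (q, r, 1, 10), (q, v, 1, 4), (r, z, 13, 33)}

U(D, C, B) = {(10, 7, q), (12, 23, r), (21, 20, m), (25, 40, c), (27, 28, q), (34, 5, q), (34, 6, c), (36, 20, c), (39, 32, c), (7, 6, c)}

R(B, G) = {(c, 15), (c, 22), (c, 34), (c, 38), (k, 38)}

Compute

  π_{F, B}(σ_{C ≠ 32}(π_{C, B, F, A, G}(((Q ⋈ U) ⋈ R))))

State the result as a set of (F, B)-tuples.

{(b, c), (w, c), (x, c)}

Natural join on B: {(c, b, 35, 25, 25, 40), (c, b, 35, 25, 34, 6), (c, b, 35, 25, 36, 20), (c, b, 35, 25, 39, 32), (c, b, 35, 25, 7, 6), (c, w, 21, 20, 25, 40), (c, w, 21, 20, 34, 6), (c, w, 21, 20, 36, 20), (c, w, 21, 20, 39, 32), (c, w, 21, 20, 7, 6), (c, x, 4, 15, 25, 40), (c, x, 4, 15, 34, 6), (c, x, 4, 15, 36, 20), (c, x, 4, 15, 39, 32), (c, x, 4, 15, 7, 6), (q, r, 1, 10, 10, 7), (q, r, 1, 10, 27, 28), (q, r, 1, 10, 34, 5), (q, v, 1, 4, 10, 7), (q, v, 1, 4, 27, 28), (q, v, 1, 4, 34, 5), (r, z, 13, 33, 12, 23)}
Natural join on B: {(c, b, 35, 25, 25, 40, 15), (c, b, 35, 25, 25, 40, 22), (c, b, 35, 25, 25, 40, 34), (c, b, 35, 25, 25, 40, 38), (c, b, 35, 25, 34, 6, 15), (c, b, 35, 25, 34, 6, 22), (c, b, 35, 25, 34, 6, 34), (c, b, 35, 25, 34, 6, 38), (c, b, 35, 25, 36, 20, 15), (c, b, 35, 25, 36, 20, 22), (c, b, 35, 25, 36, 20, 34), (c, b, 35, 25, 36, 20, 38), (c, b, 35, 25, 39, 32, 15), (c, b, 35, 25, 39, 32, 22), (c, b, 35, 25, 39, 32, 34), (c, b, 35, 25, 39, 32, 38), (c, b, 35, 25, 7, 6, 15), (c, b, 35, 25, 7, 6, 22), (c, b, 35, 25, 7, 6, 34), (c, b, 35, 25, 7, 6, 38), (c, w, 21, 20, 25, 40, 15), (c, w, 21, 20, 25, 40, 22), (c, w, 21, 20, 25, 40, 34), (c, w, 21, 20, 25, 40, 38), (c, w, 21, 20, 34, 6, 15), (c, w, 21, 20, 34, 6, 22), (c, w, 21, 20, 34, 6, 34), (c, w, 21, 20, 34, 6, 38), (c, w, 21, 20, 36, 20, 15), (c, w, 21, 20, 36, 20, 22), (c, w, 21, 20, 36, 20, 34), (c, w, 21, 20, 36, 20, 38), (c, w, 21, 20, 39, 32, 15), (c, w, 21, 20, 39, 32, 22), (c, w, 21, 20, 39, 32, 34), (c, w, 21, 20, 39, 32, 38), (c, w, 21, 20, 7, 6, 15), (c, w, 21, 20, 7, 6, 22), (c, w, 21, 20, 7, 6, 34), (c, w, 21, 20, 7, 6, 38), (c, x, 4, 15, 25, 40, 15), (c, x, 4, 15, 25, 40, 22), (c, x, 4, 15, 25, 40, 34), (c, x, 4, 15, 25, 40, 38), (c, x, 4, 15, 34, 6, 15), (c, x, 4, 15, 34, 6, 22), (c, x, 4, 15, 34, 6, 34), (c, x, 4, 15, 34, 6, 38), (c, x, 4, 15, 36, 20, 15), (c, x, 4, 15, 36, 20, 22), (c, x, 4, 15, 36, 20, 34), (c, x, 4, 15, 36, 20, 38), (c, x, 4, 15, 39, 32, 15), (c, x, 4, 15, 39, 32, 22), (c, x, 4, 15, 39, 32, 34), (c, x, 4, 15, 39, 32, 38), (c, x, 4, 15, 7, 6, 15), (c, x, 4, 15, 7, 6, 22), (c, x, 4, 15, 7, 6, 34), (c, x, 4, 15, 7, 6, 38)}
Projecting to C, B, F, A, G (12 duplicate(s) eliminated): {(20, c, b, 35, 15), (20, c, b, 35, 22), (20, c, b, 35, 34), (20, c, b, 35, 38), (20, c, w, 21, 15), (20, c, w, 21, 22), (20, c, w, 21, 34), (20, c, w, 21, 38), (20, c, x, 4, 15), (20, c, x, 4, 22), (20, c, x, 4, 34), (20, c, x, 4, 38), (32, c, b, 35, 15), (32, c, b, 35, 22), (32, c, b, 35, 34), (32, c, b, 35, 38), (32, c, w, 21, 15), (32, c, w, 21, 22), (32, c, w, 21, 34), (32, c, w, 21, 38), (32, c, x, 4, 15), (32, c, x, 4, 22), (32, c, x, 4, 34), (32, c, x, 4, 38), (40, c, b, 35, 15), (40, c, b, 35, 22), (40, c, b, 35, 34), (40, c, b, 35, 38), (40, c, w, 21, 15), (40, c, w, 21, 22), (40, c, w, 21, 34), (40, c, w, 21, 38), (40, c, x, 4, 15), (40, c, x, 4, 22), (40, c, x, 4, 34), (40, c, x, 4, 38), (6, c, b, 35, 15), (6, c, b, 35, 22), (6, c, b, 35, 34), (6, c, b, 35, 38), (6, c, w, 21, 15), (6, c, w, 21, 22), (6, c, w, 21, 34), (6, c, w, 21, 38), (6, c, x, 4, 15), (6, c, x, 4, 22), (6, c, x, 4, 34), (6, c, x, 4, 38)}
Selection C ≠ 32: {(20, c, b, 35, 15), (20, c, b, 35, 22), (20, c, b, 35, 34), (20, c, b, 35, 38), (20, c, w, 21, 15), (20, c, w, 21, 22), (20, c, w, 21, 34), (20, c, w, 21, 38), (20, c, x, 4, 15), (20, c, x, 4, 22), (20, c, x, 4, 34), (20, c, x, 4, 38), (40, c, b, 35, 15), (40, c, b, 35, 22), (40, c, b, 35, 34), (40, c, b, 35, 38), (40, c, w, 21, 15), (40, c, w, 21, 22), (40, c, w, 21, 34), (40, c, w, 21, 38), (40, c, x, 4, 15), (40, c, x, 4, 22), (40, c, x, 4, 34), (40, c, x, 4, 38), (6, c, b, 35, 15), (6, c, b, 35, 22), (6, c, b, 35, 34), (6, c, b, 35, 38), (6, c, w, 21, 15), (6, c, w, 21, 22), (6, c, w, 21, 34), (6, c, w, 21, 38), (6, c, x, 4, 15), (6, c, x, 4, 22), (6, c, x, 4, 34), (6, c, x, 4, 38)}
Projecting to F, B (33 duplicate(s) eliminated): {(b, c), (w, c), (x, c)}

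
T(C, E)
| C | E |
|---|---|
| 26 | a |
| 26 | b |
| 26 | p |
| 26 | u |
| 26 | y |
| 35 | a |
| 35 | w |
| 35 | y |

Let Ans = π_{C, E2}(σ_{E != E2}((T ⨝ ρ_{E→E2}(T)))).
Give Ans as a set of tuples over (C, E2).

ρ[E→E2]: schema becomes (C, E2); tuples unchanged.
Natural join on C: {(26, a, a), (26, a, b), (26, a, p), (26, a, u), (26, a, y), (26, b, a), (26, b, b), (26, b, p), (26, b, u), (26, b, y), (26, p, a), (26, p, b), (26, p, p), (26, p, u), (26, p, y), (26, u, a), (26, u, b), (26, u, p), (26, u, u), (26, u, y), (26, y, a), (26, y, b), (26, y, p), (26, y, u), (26, y, y), (35, a, a), (35, a, w), (35, a, y), (35, w, a), (35, w, w), (35, w, y), (35, y, a), (35, y, w), (35, y, y)}
Filtering on E != E2 leaves {(26, a, b), (26, a, p), (26, a, u), (26, a, y), (26, b, a), (26, b, p), (26, b, u), (26, b, y), (26, p, a), (26, p, b), (26, p, u), (26, p, y), (26, u, a), (26, u, b), (26, u, p), (26, u, y), (26, y, a), (26, y, b), (26, y, p), (26, y, u), (35, a, w), (35, a, y), (35, w, a), (35, w, y), (35, y, a), (35, y, w)}.
π[C, E2]: project onto (C, E2) (18 duplicate(s) eliminated) → {(26, a), (26, b), (26, p), (26, u), (26, y), (35, a), (35, w), (35, y)}

{(26, a), (26, b), (26, p), (26, u), (26, y), (35, a), (35, w), (35, y)}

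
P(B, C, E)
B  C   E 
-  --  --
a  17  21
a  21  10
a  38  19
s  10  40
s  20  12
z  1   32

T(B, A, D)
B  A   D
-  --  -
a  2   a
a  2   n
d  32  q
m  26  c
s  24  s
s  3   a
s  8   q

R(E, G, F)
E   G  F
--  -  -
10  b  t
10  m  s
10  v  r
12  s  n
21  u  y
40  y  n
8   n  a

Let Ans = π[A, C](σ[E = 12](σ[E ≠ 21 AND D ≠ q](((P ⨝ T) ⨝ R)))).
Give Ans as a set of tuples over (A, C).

Joining P and T on B yields {(a, 17, 21, 2, a), (a, 17, 21, 2, n), (a, 21, 10, 2, a), (a, 21, 10, 2, n), (a, 38, 19, 2, a), (a, 38, 19, 2, n), (s, 10, 40, 24, s), (s, 10, 40, 3, a), (s, 10, 40, 8, q), (s, 20, 12, 24, s), (s, 20, 12, 3, a), (s, 20, 12, 8, q)}.
Joining (P ⨝ T) and R on E yields {(a, 17, 21, 2, a, u, y), (a, 17, 21, 2, n, u, y), (a, 21, 10, 2, a, b, t), (a, 21, 10, 2, a, m, s), (a, 21, 10, 2, a, v, r), (a, 21, 10, 2, n, b, t), (a, 21, 10, 2, n, m, s), (a, 21, 10, 2, n, v, r), (s, 10, 40, 24, s, y, n), (s, 10, 40, 3, a, y, n), (s, 10, 40, 8, q, y, n), (s, 20, 12, 24, s, s, n), (s, 20, 12, 3, a, s, n), (s, 20, 12, 8, q, s, n)}.
Filtering on E ≠ 21 AND D ≠ q leaves {(a, 21, 10, 2, a, b, t), (a, 21, 10, 2, a, m, s), (a, 21, 10, 2, a, v, r), (a, 21, 10, 2, n, b, t), (a, 21, 10, 2, n, m, s), (a, 21, 10, 2, n, v, r), (s, 10, 40, 24, s, y, n), (s, 10, 40, 3, a, y, n), (s, 20, 12, 24, s, s, n), (s, 20, 12, 3, a, s, n)}.
Filtering on E = 12 leaves {(s, 20, 12, 24, s, s, n), (s, 20, 12, 3, a, s, n)}.
Projecting to A, C: {(24, 20), (3, 20)}

{(24, 20), (3, 20)}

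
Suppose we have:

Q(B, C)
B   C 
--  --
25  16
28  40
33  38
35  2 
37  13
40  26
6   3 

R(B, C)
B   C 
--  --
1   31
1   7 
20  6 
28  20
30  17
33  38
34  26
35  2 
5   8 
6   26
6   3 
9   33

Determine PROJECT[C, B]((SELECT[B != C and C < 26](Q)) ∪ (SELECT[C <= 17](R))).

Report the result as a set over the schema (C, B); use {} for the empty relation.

{(13, 37), (16, 25), (17, 30), (2, 35), (3, 6), (6, 20), (7, 1), (8, 5)}

σ[B != C and C < 26]: keep tuples satisfying B != C and C < 26 → {(25, 16), (35, 2), (37, 13), (6, 3)}
σ[C <= 17]: keep tuples satisfying C <= 17 → {(1, 7), (20, 6), (30, 17), (35, 2), (5, 8), (6, 3)}
Union: {(25, 16), (35, 2), (37, 13), (6, 3)} with {(1, 7), (20, 6), (30, 17), (35, 2), (5, 8), (6, 3)} → {(1, 7), (20, 6), (25, 16), (30, 17), (35, 2), (37, 13), (5, 8), (6, 3)}
π_{C, B} gives {(13, 37), (16, 25), (17, 30), (2, 35), (3, 6), (6, 20), (7, 1), (8, 5)}.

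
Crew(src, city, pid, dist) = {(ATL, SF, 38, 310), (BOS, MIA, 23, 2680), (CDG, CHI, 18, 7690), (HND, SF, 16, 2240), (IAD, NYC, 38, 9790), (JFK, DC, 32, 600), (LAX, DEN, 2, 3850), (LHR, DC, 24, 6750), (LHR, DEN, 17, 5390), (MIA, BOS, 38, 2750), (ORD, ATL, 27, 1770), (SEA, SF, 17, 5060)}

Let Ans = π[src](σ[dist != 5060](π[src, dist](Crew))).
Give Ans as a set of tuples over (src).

{ATL, BOS, CDG, HND, IAD, JFK, LAX, LHR, MIA, ORD}

π_{src, dist} gives {(ATL, 310), (BOS, 2680), (CDG, 7690), (HND, 2240), (IAD, 9790), (JFK, 600), (LAX, 3850), (LHR, 5390), (LHR, 6750), (MIA, 2750), (ORD, 1770), (SEA, 5060)}.
Filtering on dist != 5060 leaves {(ATL, 310), (BOS, 2680), (CDG, 7690), (HND, 2240), (IAD, 9790), (JFK, 600), (LAX, 3850), (LHR, 5390), (LHR, 6750), (MIA, 2750), (ORD, 1770)}.
π_{src} gives {ATL, BOS, CDG, HND, IAD, JFK, LAX, LHR, MIA, ORD} (1 duplicate(s) eliminated).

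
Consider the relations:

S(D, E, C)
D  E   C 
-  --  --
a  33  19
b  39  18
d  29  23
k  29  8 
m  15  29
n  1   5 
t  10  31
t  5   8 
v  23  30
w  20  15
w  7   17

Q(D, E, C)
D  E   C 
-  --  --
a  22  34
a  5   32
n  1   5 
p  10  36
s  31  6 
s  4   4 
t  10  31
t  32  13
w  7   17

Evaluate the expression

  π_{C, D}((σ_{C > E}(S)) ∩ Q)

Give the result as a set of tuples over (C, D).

Apply σ_{C > E}; surviving tuples: {(m, 15, 29), (n, 1, 5), (t, 10, 31), (t, 5, 8), (v, 23, 30), (w, 7, 17)}
Set intersection of the two operands is {(n, 1, 5), (t, 10, 31), (w, 7, 17)}.
Projecting to C, D: {(17, w), (31, t), (5, n)}

{(17, w), (31, t), (5, n)}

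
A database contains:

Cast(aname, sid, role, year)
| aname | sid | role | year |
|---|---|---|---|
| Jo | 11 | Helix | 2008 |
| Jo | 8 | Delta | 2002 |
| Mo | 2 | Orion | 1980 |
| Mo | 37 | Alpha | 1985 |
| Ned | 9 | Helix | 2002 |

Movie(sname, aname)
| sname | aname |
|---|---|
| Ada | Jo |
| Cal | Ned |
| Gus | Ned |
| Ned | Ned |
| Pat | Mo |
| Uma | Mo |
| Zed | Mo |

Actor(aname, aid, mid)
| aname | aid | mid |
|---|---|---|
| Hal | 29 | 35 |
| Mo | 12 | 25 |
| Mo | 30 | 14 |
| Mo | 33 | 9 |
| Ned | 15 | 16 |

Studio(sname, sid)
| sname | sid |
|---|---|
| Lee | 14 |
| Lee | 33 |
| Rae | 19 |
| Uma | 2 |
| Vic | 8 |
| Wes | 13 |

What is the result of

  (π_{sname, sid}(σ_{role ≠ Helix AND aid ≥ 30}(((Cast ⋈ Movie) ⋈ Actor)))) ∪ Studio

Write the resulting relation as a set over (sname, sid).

{(Lee, 14), (Lee, 33), (Pat, 2), (Pat, 37), (Rae, 19), (Uma, 2), (Uma, 37), (Vic, 8), (Wes, 13), (Zed, 2), (Zed, 37)}

Cast ⋈ Movie (natural join on aname): {(Jo, 11, Helix, 2008, Ada), (Jo, 8, Delta, 2002, Ada), (Mo, 2, Orion, 1980, Pat), (Mo, 2, Orion, 1980, Uma), (Mo, 2, Orion, 1980, Zed), (Mo, 37, Alpha, 1985, Pat), (Mo, 37, Alpha, 1985, Uma), (Mo, 37, Alpha, 1985, Zed), (Ned, 9, Helix, 2002, Cal), (Ned, 9, Helix, 2002, Gus), (Ned, 9, Helix, 2002, Ned)}
(Cast ⋈ Movie) ⋈ Actor (natural join on aname): {(Mo, 2, Orion, 1980, Pat, 12, 25), (Mo, 2, Orion, 1980, Pat, 30, 14), (Mo, 2, Orion, 1980, Pat, 33, 9), (Mo, 2, Orion, 1980, Uma, 12, 25), (Mo, 2, Orion, 1980, Uma, 30, 14), (Mo, 2, Orion, 1980, Uma, 33, 9), (Mo, 2, Orion, 1980, Zed, 12, 25), (Mo, 2, Orion, 1980, Zed, 30, 14), (Mo, 2, Orion, 1980, Zed, 33, 9), (Mo, 37, Alpha, 1985, Pat, 12, 25), (Mo, 37, Alpha, 1985, Pat, 30, 14), (Mo, 37, Alpha, 1985, Pat, 33, 9), (Mo, 37, Alpha, 1985, Uma, 12, 25), (Mo, 37, Alpha, 1985, Uma, 30, 14), (Mo, 37, Alpha, 1985, Uma, 33, 9), (Mo, 37, Alpha, 1985, Zed, 12, 25), (Mo, 37, Alpha, 1985, Zed, 30, 14), (Mo, 37, Alpha, 1985, Zed, 33, 9), (Ned, 9, Helix, 2002, Cal, 15, 16), (Ned, 9, Helix, 2002, Gus, 15, 16), (Ned, 9, Helix, 2002, Ned, 15, 16)}
σ[role ≠ Helix AND aid ≥ 30]: keep tuples satisfying role ≠ Helix AND aid ≥ 30 → {(Mo, 2, Orion, 1980, Pat, 30, 14), (Mo, 2, Orion, 1980, Pat, 33, 9), (Mo, 2, Orion, 1980, Uma, 30, 14), (Mo, 2, Orion, 1980, Uma, 33, 9), (Mo, 2, Orion, 1980, Zed, 30, 14), (Mo, 2, Orion, 1980, Zed, 33, 9), (Mo, 37, Alpha, 1985, Pat, 30, 14), (Mo, 37, Alpha, 1985, Pat, 33, 9), (Mo, 37, Alpha, 1985, Uma, 30, 14), (Mo, 37, Alpha, 1985, Uma, 33, 9), (Mo, 37, Alpha, 1985, Zed, 30, 14), (Mo, 37, Alpha, 1985, Zed, 33, 9)}
Keep only column(s) sname, sid (6 duplicate(s) eliminated): {(Pat, 2), (Pat, 37), (Uma, 2), (Uma, 37), (Zed, 2), (Zed, 37)}
Set union of the two operands is {(Lee, 14), (Lee, 33), (Pat, 2), (Pat, 37), (Rae, 19), (Uma, 2), (Uma, 37), (Vic, 8), (Wes, 13), (Zed, 2), (Zed, 37)}.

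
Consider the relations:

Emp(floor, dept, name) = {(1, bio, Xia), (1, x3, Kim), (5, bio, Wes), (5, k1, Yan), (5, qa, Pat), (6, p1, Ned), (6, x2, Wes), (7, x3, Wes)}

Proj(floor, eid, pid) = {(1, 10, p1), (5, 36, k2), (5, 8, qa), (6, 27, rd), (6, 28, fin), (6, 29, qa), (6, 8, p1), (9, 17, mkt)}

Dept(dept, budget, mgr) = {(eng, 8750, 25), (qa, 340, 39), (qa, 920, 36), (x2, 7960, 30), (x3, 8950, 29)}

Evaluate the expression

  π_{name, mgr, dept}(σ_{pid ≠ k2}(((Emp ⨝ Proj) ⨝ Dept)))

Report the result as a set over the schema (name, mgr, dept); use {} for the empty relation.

{(Kim, 29, x3), (Pat, 36, qa), (Pat, 39, qa), (Wes, 30, x2)}

Emp ⋈ Proj (natural join on floor): {(1, bio, Xia, 10, p1), (1, x3, Kim, 10, p1), (5, bio, Wes, 36, k2), (5, bio, Wes, 8, qa), (5, k1, Yan, 36, k2), (5, k1, Yan, 8, qa), (5, qa, Pat, 36, k2), (5, qa, Pat, 8, qa), (6, p1, Ned, 27, rd), (6, p1, Ned, 28, fin), (6, p1, Ned, 29, qa), (6, p1, Ned, 8, p1), (6, x2, Wes, 27, rd), (6, x2, Wes, 28, fin), (6, x2, Wes, 29, qa), (6, x2, Wes, 8, p1)}
(Emp ⨝ Proj) ⋈ Dept (natural join on dept): {(1, x3, Kim, 10, p1, 8950, 29), (5, qa, Pat, 36, k2, 340, 39), (5, qa, Pat, 36, k2, 920, 36), (5, qa, Pat, 8, qa, 340, 39), (5, qa, Pat, 8, qa, 920, 36), (6, x2, Wes, 27, rd, 7960, 30), (6, x2, Wes, 28, fin, 7960, 30), (6, x2, Wes, 29, qa, 7960, 30), (6, x2, Wes, 8, p1, 7960, 30)}
Apply σ_{pid ≠ k2}; surviving tuples: {(1, x3, Kim, 10, p1, 8950, 29), (5, qa, Pat, 8, qa, 340, 39), (5, qa, Pat, 8, qa, 920, 36), (6, x2, Wes, 27, rd, 7960, 30), (6, x2, Wes, 28, fin, 7960, 30), (6, x2, Wes, 29, qa, 7960, 30), (6, x2, Wes, 8, p1, 7960, 30)}
π_{name, mgr, dept} gives {(Kim, 29, x3), (Pat, 36, qa), (Pat, 39, qa), (Wes, 30, x2)} (3 duplicate(s) eliminated).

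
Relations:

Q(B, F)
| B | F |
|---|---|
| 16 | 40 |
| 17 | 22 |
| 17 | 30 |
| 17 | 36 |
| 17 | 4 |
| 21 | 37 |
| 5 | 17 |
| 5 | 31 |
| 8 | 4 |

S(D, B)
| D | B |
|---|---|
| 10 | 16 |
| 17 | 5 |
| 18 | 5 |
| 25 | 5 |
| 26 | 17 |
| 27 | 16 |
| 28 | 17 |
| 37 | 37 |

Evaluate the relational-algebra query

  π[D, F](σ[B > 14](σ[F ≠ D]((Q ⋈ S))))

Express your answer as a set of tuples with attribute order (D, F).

{(10, 40), (26, 22), (26, 30), (26, 36), (26, 4), (27, 40), (28, 22), (28, 30), (28, 36), (28, 4)}

Q ⋈ S (natural join on B): {(16, 40, 10), (16, 40, 27), (17, 22, 26), (17, 22, 28), (17, 30, 26), (17, 30, 28), (17, 36, 26), (17, 36, 28), (17, 4, 26), (17, 4, 28), (5, 17, 17), (5, 17, 18), (5, 17, 25), (5, 31, 17), (5, 31, 18), (5, 31, 25)}
Filtering on F ≠ D leaves {(16, 40, 10), (16, 40, 27), (17, 22, 26), (17, 22, 28), (17, 30, 26), (17, 30, 28), (17, 36, 26), (17, 36, 28), (17, 4, 26), (17, 4, 28), (5, 17, 18), (5, 17, 25), (5, 31, 17), (5, 31, 18), (5, 31, 25)}.
Filtering on B > 14 leaves {(16, 40, 10), (16, 40, 27), (17, 22, 26), (17, 22, 28), (17, 30, 26), (17, 30, 28), (17, 36, 26), (17, 36, 28), (17, 4, 26), (17, 4, 28)}.
Keep only column(s) D, F: {(10, 40), (26, 22), (26, 30), (26, 36), (26, 4), (27, 40), (28, 22), (28, 30), (28, 36), (28, 4)}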